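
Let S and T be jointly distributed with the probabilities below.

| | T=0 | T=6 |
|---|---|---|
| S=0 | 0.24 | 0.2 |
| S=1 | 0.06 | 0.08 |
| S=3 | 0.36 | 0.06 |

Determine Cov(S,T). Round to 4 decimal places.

E[S] = 1.4,  E[T] = 2.04
E[ST] = 1.56
Cov(S,T) = E[ST] − E[S]E[T] = 1.56 − (1.4)(2.04) = -1.296

-1.2960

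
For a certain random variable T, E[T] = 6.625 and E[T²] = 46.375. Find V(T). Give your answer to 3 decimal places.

2.484

V(T) = 46.375 − (6.625)² = 2.484375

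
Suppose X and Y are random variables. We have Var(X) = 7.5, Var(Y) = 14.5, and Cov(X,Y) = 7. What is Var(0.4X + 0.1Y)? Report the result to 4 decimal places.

Var(0.4X + 0.1Y) = (0.4)²·Var(X) + (0.1)²·Var(Y) + 2·(0.4)·(0.1)·Cov(X,Y)
= 0.16·7.5 + 0.01·14.5 + 0.08·7 = 1.905

1.9050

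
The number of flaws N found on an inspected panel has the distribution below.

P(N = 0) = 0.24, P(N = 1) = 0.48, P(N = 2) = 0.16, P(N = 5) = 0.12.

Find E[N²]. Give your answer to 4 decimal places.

4.1200

E[N²] = (0)²(0.24) + (1)²(0.48) + (2)²(0.16) + (5)²(0.12) = 4.12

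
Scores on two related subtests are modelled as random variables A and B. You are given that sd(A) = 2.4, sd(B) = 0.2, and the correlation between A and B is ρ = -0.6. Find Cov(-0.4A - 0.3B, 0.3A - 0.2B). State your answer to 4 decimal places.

var(A) = (2.4)² = 5.76;  var(B) = (0.2)² = 0.04
Cov(A,B) = ρ·sd(A)·sd(B) = -0.6·2.4·0.2 = -0.288
Cov(-0.4A - 0.3B, 0.3A - 0.2B) = (-0.4)(0.3)var(A) + (-0.3)(-0.2)var(B) + [(-0.4)(-0.2) + (-0.3)(0.3)]Cov(A,B)
= -0.12·5.76 + 0.06·0.04 + -0.01·-0.288 = -0.68592

-0.6859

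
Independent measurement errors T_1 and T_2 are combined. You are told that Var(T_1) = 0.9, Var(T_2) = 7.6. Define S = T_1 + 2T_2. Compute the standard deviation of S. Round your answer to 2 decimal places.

By independence, Var(S) = (1)²Var(T_1) + (2)²Var(T_2)
= (1)²·0.9 + (2)²·7.6 = 31.3
SD(S) = √31.3 ≈ 5.59

5.59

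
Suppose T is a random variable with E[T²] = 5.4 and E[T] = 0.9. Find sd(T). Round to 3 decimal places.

Var(T) = 5.4 − (0.9)² = 4.59
sd(T) = √4.59 ≈ 2.142

2.142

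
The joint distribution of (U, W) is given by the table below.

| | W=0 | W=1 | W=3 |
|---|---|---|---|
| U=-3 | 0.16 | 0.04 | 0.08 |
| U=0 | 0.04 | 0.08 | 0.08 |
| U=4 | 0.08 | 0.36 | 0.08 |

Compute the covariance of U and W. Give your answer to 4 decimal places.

0.0720

E[U] = 1.24,  E[W] = 1.2
E[UW] = 1.56
Cov(U,W) = E[UW] − E[U]E[W] = 1.56 − (1.24)(1.2) = 0.072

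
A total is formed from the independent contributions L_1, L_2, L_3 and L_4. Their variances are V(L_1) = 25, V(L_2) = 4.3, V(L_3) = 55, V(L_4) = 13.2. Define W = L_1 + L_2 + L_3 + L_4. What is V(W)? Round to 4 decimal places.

By independence, V(W) = (1)²V(L_1) + (1)²V(L_2) + (1)²V(L_3) + (1)²V(L_4)
= (1)²·25 + (1)²·4.3 + (1)²·55 + (1)²·13.2 = 97.5

97.5000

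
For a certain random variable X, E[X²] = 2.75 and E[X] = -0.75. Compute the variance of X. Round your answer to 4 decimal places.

Var(X) = 2.75 − (-0.75)² = 2.1875

2.1875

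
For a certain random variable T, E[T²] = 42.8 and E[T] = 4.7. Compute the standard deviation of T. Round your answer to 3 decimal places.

4.551

Var(T) = 42.8 − (4.7)² = 20.71
σ(T) = √20.71 ≈ 4.551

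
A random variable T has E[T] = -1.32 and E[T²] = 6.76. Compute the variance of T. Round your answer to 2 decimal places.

Var(T) = 6.76 − (-1.32)² = 5.0176

5.02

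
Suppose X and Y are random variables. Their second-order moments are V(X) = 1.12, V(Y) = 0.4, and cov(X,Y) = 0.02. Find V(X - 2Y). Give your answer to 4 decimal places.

V(X - 2Y) = (1)²·V(X) + (-2)²·V(Y) + 2·(1)·(-2)·cov(X,Y)
= 1·1.12 + 4·0.4 + -4·0.02 = 2.64

2.6400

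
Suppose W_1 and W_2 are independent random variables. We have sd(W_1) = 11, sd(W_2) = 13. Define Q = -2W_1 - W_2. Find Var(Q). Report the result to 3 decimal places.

Var(W_1) = 121, Var(W_2) = 169
By independence, Var(Q) = (-2)²Var(W_1) + (-1)²Var(W_2)
= (-2)²·121 + (-1)²·169 = 653

653.000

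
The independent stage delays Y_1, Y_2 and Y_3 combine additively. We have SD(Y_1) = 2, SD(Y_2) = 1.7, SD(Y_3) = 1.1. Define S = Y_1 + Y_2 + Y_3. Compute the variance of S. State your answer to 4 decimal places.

8.1000

Var(Y_1) = 4, Var(Y_2) = 2.89, Var(Y_3) = 1.21
By independence, Var(S) = (1)²Var(Y_1) + (1)²Var(Y_2) + (1)²Var(Y_3)
= (1)²·4 + (1)²·2.89 + (1)²·1.21 = 8.1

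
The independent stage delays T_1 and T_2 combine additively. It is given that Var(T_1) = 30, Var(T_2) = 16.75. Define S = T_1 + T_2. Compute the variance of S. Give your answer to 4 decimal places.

By independence, Var(S) = (1)²Var(T_1) + (1)²Var(T_2)
= (1)²·30 + (1)²·16.75 = 46.75

46.7500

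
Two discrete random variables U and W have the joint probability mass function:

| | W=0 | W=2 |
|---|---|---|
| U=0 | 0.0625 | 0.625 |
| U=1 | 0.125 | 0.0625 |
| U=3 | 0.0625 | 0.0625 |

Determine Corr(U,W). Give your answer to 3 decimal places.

E[U] = 0.5625,  E[W] = 1.5
E[UW] = 0.5
cov(U,W) = E[UW] − E[U]E[W] = 0.5 − (0.5625)(1.5) = -0.34375
Var(U) = 0.99609375,  Var(W) = 0.75
ρ = -0.34375 / √(0.99609375·0.75) ≈ -0.398

-0.398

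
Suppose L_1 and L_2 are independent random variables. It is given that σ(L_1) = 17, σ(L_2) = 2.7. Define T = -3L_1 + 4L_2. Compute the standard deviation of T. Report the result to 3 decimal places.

var(L_1) = 289, var(L_2) = 7.29
By independence, var(T) = (-3)²var(L_1) + (4)²var(L_2)
= (-3)²·289 + (4)²·7.29 = 2717.64
σ(T) = √2717.64 ≈ 52.131

52.131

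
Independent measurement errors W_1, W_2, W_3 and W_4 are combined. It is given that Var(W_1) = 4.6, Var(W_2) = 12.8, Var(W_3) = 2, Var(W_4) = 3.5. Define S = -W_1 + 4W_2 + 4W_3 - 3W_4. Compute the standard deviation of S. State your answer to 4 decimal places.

By independence, Var(S) = (-1)²Var(W_1) + (4)²Var(W_2) + (4)²Var(W_3) + (-3)²Var(W_4)
= (-1)²·4.6 + (4)²·12.8 + (4)²·2 + (-3)²·3.5 = 272.9
σ(S) = √272.9 ≈ 16.5197

16.5197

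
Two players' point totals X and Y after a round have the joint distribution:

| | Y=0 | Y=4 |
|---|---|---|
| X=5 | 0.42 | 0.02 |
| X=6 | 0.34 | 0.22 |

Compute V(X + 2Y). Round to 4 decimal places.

13.2896

E[X] = 5.56,  E[Y] = 0.96,  E[XY] = 5.68
V(X) = 31.16 − (5.56)² = 0.2464;  V(Y) = 3.84 − (0.96)² = 2.9184
cov(X,Y) = 5.68 − (5.56)(0.96) = 0.3424
V(X + 2Y) = (1)²·0.2464 + (2)²·2.9184 + 2·(1)·(2)·0.3424 = 13.2896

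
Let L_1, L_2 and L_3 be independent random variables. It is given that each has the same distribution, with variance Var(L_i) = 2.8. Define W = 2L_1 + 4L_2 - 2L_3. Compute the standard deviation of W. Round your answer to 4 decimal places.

8.1976

By independence, Var(W) = (2)²Var(L_1) + (4)²Var(L_2) + (-2)²Var(L_3)
= (2)²·2.8 + (4)²·2.8 + (-2)²·2.8 = 67.2
σ(W) = √67.2 ≈ 8.1976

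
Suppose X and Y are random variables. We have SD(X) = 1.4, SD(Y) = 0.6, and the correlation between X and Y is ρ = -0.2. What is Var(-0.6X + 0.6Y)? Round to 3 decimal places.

0.956

Var(X) = (1.4)² = 1.96;  Var(Y) = (0.6)² = 0.36
cov(X,Y) = ρ·SD(X)·SD(Y) = -0.2·1.4·0.6 = -0.168
Var(-0.6X + 0.6Y) = (-0.6)²·Var(X) + (0.6)²·Var(Y) + 2·(-0.6)·(0.6)·cov(X,Y)
= 0.36·1.96 + 0.36·0.36 + -0.72·-0.168 = 0.95616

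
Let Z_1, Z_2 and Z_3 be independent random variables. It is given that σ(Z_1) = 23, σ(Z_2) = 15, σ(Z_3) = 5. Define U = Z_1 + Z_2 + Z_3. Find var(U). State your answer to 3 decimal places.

var(Z_1) = 529, var(Z_2) = 225, var(Z_3) = 25
By independence, var(U) = (1)²var(Z_1) + (1)²var(Z_2) + (1)²var(Z_3)
= (1)²·529 + (1)²·225 + (1)²·25 = 779

779.000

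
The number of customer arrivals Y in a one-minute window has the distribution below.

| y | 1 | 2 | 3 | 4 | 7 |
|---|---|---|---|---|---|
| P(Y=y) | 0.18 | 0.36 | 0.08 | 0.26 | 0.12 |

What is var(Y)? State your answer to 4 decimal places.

E[Y] = (1)(0.18) + (2)(0.36) + (3)(0.08) + (4)(0.26) + (7)(0.12) = 3.02
E[Y²] = (1)²(0.18) + (2)²(0.36) + (3)²(0.08) + (4)²(0.26) + (7)²(0.12) = 12.38
var(Y) = E[Y²] − (E[Y])² = 12.38 − (3.02)² = 3.2596

3.2596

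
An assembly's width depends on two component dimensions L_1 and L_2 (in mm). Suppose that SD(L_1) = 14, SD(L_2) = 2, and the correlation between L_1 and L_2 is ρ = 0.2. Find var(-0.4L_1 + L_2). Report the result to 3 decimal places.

30.880

var(L_1) = (14)² = 196;  var(L_2) = (2)² = 4
Cov(L_1,L_2) = ρ·SD(L_1)·SD(L_2) = 0.2·14·2 = 5.6
var(-0.4L_1 + L_2) = (-0.4)²·var(L_1) + (1)²·var(L_2) + 2·(-0.4)·(1)·Cov(L_1,L_2)
= 0.16·196 + 1·4 + -0.8·5.6 = 30.88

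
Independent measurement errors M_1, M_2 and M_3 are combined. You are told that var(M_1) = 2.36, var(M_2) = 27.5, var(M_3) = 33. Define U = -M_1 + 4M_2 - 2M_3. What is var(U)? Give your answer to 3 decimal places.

574.360

By independence, var(U) = (-1)²var(M_1) + (4)²var(M_2) + (-2)²var(M_3)
= (-1)²·2.36 + (4)²·27.5 + (-2)²·33 = 574.36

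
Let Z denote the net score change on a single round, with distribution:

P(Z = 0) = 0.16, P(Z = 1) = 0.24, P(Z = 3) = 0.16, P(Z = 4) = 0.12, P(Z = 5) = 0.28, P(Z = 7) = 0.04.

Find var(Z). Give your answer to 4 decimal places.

4.2656

E[Z] = (0)(0.16) + (1)(0.24) + (3)(0.16) + (4)(0.12) + (5)(0.28) + (7)(0.04) = 2.88
E[Z²] = (0)²(0.16) + (1)²(0.24) + (3)²(0.16) + (4)²(0.12) + (5)²(0.28) + (7)²(0.04) = 12.56
var(Z) = E[Z²] − (E[Z])² = 12.56 − (2.88)² = 4.2656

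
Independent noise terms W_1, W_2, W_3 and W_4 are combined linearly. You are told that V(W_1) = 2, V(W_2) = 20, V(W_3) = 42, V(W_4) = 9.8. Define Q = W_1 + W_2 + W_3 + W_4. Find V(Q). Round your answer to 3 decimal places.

By independence, V(Q) = (1)²V(W_1) + (1)²V(W_2) + (1)²V(W_3) + (1)²V(W_4)
= (1)²·2 + (1)²·20 + (1)²·42 + (1)²·9.8 = 73.8

73.800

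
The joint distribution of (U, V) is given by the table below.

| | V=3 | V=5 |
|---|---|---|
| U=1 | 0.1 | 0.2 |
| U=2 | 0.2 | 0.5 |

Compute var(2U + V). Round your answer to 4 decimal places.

E[U] = 1.7,  E[V] = 4.4,  E[UV] = 7.5
var(U) = 3.1 − (1.7)² = 0.21;  var(V) = 20.2 − (4.4)² = 0.84
Cov(U,V) = 7.5 − (1.7)(4.4) = 0.02
var(2U + V) = (2)²·0.21 + (1)²·0.84 + 2·(2)·(1)·0.02 = 1.76

1.7600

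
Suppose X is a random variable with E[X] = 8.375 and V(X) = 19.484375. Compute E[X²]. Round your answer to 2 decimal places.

E[X²] = V(X) + (E[X])² = 19.484375 + (8.375)² = 89.625

89.63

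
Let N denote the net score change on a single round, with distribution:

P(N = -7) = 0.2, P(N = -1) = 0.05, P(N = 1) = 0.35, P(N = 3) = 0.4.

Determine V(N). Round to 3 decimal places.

E[N] = (-7)(0.2) + (-1)(0.05) + (1)(0.35) + (3)(0.4) = 0.1
E[N²] = (-7)²(0.2) + (-1)²(0.05) + (1)²(0.35) + (3)²(0.4) = 13.8
V(N) = E[N²] − (E[N])² = 13.8 − (0.1)² = 13.79

13.790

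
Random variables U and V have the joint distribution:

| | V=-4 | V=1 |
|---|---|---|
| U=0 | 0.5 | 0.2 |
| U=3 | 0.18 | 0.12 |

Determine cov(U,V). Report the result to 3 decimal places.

0.360

E[U] = 0.9,  E[V] = -2.4
E[UV] = -1.8
cov(U,V) = E[UV] − E[U]E[V] = -1.8 − (0.9)(-2.4) = 0.36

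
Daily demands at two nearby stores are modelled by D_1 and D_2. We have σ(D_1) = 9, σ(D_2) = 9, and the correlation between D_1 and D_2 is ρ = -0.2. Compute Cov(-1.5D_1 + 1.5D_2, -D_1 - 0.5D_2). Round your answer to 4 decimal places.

72.9000

Var(D_1) = (9)² = 81;  Var(D_2) = (9)² = 81
Cov(D_1,D_2) = ρ·σ(D_1)·σ(D_2) = -0.2·9·9 = -16.2
Cov(-1.5D_1 + 1.5D_2, -D_1 - 0.5D_2) = (-1.5)(-1)Var(D_1) + (1.5)(-0.5)Var(D_2) + [(-1.5)(-0.5) + (1.5)(-1)]Cov(D_1,D_2)
= 1.5·81 + -0.75·81 + -0.75·-16.2 = 72.9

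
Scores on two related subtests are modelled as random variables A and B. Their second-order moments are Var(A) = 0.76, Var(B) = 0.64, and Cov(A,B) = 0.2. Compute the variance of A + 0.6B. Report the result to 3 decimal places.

1.230

Var(A + 0.6B) = (1)²·Var(A) + (0.6)²·Var(B) + 2·(1)·(0.6)·Cov(A,B)
= 1·0.76 + 0.36·0.64 + 1.2·0.2 = 1.2304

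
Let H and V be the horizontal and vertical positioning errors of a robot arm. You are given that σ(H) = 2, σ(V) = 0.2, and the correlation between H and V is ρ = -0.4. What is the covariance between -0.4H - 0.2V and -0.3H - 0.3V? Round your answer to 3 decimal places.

Var(H) = (2)² = 4;  Var(V) = (0.2)² = 0.04
cov(H,V) = ρ·σ(H)·σ(V) = -0.4·2·0.2 = -0.16
cov(-0.4H - 0.2V, -0.3H - 0.3V) = (-0.4)(-0.3)Var(H) + (-0.2)(-0.3)Var(V) + [(-0.4)(-0.3) + (-0.2)(-0.3)]cov(H,V)
= 0.12·4 + 0.06·0.04 + 0.18·-0.16 = 0.4536

0.454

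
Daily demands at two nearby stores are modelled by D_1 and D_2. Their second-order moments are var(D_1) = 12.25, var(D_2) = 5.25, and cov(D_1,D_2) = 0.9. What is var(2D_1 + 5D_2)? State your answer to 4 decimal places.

var(2D_1 + 5D_2) = (2)²·var(D_1) + (5)²·var(D_2) + 2·(2)·(5)·cov(D_1,D_2)
= 4·12.25 + 25·5.25 + 20·0.9 = 198.25

198.2500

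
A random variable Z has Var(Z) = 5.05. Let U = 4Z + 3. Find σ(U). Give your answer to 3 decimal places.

Var(4Z + 3) = (4)²·5.05 = 80.8
σ(U) = √80.8 ≈ 8.989

8.989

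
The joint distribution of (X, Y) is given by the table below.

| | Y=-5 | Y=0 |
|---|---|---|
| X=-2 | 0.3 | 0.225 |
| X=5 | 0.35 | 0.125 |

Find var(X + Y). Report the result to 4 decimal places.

15.0194

E[X] = 1.325,  E[Y] = -3.25,  E[XY] = -5.75
var(X) = 13.975 − (1.325)² = 12.219375;  var(Y) = 16.25 − (-3.25)² = 5.6875
Cov(X,Y) = -5.75 − (1.325)(-3.25) = -1.44375
var(X + Y) = (1)²·12.219375 + (1)²·5.6875 + 2·(1)·(1)·-1.44375 = 15.019375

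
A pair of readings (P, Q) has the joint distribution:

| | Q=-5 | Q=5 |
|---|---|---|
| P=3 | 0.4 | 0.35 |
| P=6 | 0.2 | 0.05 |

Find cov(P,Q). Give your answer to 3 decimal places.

-1.500

E[P] = 3.75,  E[Q] = -1
E[PQ] = -5.25
cov(P,Q) = E[PQ] − E[P]E[Q] = -5.25 − (3.75)(-1) = -1.5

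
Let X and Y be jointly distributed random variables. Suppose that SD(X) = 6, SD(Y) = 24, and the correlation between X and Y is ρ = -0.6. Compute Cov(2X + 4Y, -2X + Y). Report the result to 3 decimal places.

Var(X) = (6)² = 36;  Var(Y) = (24)² = 576
Cov(X,Y) = ρ·SD(X)·SD(Y) = -0.6·6·24 = -86.4
Cov(2X + 4Y, -2X + Y) = (2)(-2)Var(X) + (4)(1)Var(Y) + [(2)(1) + (4)(-2)]Cov(X,Y)
= -4·36 + 4·576 + -6·-86.4 = 2678.4

2678.400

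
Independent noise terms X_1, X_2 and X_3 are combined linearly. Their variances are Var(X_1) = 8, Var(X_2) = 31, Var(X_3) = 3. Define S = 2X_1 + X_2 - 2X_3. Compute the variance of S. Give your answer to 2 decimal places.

By independence, Var(S) = (2)²Var(X_1) + (1)²Var(X_2) + (-2)²Var(X_3)
= (2)²·8 + (1)²·31 + (-2)²·3 = 75

75.00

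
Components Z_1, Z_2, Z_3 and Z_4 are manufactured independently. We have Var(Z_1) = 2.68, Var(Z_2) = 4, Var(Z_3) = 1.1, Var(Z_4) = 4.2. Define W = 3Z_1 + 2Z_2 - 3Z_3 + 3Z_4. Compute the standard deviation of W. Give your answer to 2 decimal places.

By independence, Var(W) = (3)²Var(Z_1) + (2)²Var(Z_2) + (-3)²Var(Z_3) + (3)²Var(Z_4)
= (3)²·2.68 + (2)²·4 + (-3)²·1.1 + (3)²·4.2 = 87.82
SD(W) = √87.82 ≈ 9.37

9.37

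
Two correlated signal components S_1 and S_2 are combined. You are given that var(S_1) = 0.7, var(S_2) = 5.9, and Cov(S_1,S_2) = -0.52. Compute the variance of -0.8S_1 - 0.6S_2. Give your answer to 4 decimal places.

var(-0.8S_1 - 0.6S_2) = (-0.8)²·var(S_1) + (-0.6)²·var(S_2) + 2·(-0.8)·(-0.6)·Cov(S_1,S_2)
= 0.64·0.7 + 0.36·5.9 + 0.96·-0.52 = 2.0728

2.0728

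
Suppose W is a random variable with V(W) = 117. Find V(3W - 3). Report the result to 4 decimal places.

V(3W - 3) = (3)²·V(W) = 9·117 = 1053

1053.0000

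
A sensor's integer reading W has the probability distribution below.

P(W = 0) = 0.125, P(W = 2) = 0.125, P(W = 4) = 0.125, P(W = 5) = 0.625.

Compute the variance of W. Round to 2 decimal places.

E[W] = (0)(0.125) + (2)(0.125) + (4)(0.125) + (5)(0.625) = 3.875
E[W²] = (0)²(0.125) + (2)²(0.125) + (4)²(0.125) + (5)²(0.625) = 18.125
V(W) = E[W²] − (E[W])² = 18.125 − (3.875)² = 3.109375

3.11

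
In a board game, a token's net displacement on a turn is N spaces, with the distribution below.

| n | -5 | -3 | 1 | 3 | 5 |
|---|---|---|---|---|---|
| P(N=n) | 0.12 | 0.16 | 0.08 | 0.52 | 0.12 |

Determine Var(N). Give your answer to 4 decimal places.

E[N] = (-5)(0.12) + (-3)(0.16) + (1)(0.08) + (3)(0.52) + (5)(0.12) = 1.16
E[N²] = (-5)²(0.12) + (-3)²(0.16) + (1)²(0.08) + (3)²(0.52) + (5)²(0.12) = 12.2
Var(N) = E[N²] − (E[N])² = 12.2 − (1.16)² = 10.8544

10.8544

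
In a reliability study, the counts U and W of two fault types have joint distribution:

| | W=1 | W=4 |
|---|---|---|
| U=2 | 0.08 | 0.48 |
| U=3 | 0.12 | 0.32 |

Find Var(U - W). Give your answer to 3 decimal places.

1.878

E[U] = 2.44,  E[W] = 3.4,  E[UW] = 8.2
Var(U) = 6.2 − (2.44)² = 0.2464;  Var(W) = 13 − (3.4)² = 1.44
cov(U,W) = 8.2 − (2.44)(3.4) = -0.096
Var(U - W) = (1)²·0.2464 + (-1)²·1.44 + 2·(1)·(-1)·-0.096 = 1.8784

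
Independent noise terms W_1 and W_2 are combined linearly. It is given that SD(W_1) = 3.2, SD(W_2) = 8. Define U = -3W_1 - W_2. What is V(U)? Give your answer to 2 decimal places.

V(W_1) = 10.24, V(W_2) = 64
By independence, V(U) = (-3)²V(W_1) + (-1)²V(W_2)
= (-3)²·10.24 + (-1)²·64 = 156.16

156.16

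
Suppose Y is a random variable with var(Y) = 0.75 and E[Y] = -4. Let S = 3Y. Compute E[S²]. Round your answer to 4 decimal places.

E[3Y] = 3·-4 = -12
var(3Y) = (3)²·0.75 = 6.75
E[S²] = var(S) + (E[S])² = 6.75 + (-12)² = 150.75

150.7500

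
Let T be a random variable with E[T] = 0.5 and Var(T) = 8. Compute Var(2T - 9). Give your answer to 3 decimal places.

32.000

Var(2T - 9) = (2)²·Var(T) = 4·8 = 32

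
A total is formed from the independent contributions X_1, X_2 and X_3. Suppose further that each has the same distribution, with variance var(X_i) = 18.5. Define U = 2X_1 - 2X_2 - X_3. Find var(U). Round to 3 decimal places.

By independence, var(U) = (2)²var(X_1) + (-2)²var(X_2) + (-1)²var(X_3)
= (2)²·18.5 + (-2)²·18.5 + (-1)²·18.5 = 166.5

166.500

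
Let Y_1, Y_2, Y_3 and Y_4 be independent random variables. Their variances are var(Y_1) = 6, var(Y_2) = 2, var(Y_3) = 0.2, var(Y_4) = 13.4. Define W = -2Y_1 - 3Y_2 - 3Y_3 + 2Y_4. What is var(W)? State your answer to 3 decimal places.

By independence, var(W) = (-2)²var(Y_1) + (-3)²var(Y_2) + (-3)²var(Y_3) + (2)²var(Y_4)
= (-2)²·6 + (-3)²·2 + (-3)²·0.2 + (2)²·13.4 = 97.4

97.400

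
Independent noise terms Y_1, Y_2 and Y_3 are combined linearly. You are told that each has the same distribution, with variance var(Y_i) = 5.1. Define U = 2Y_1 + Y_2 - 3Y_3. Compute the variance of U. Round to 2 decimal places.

By independence, var(U) = (2)²var(Y_1) + (1)²var(Y_2) + (-3)²var(Y_3)
= (2)²·5.1 + (1)²·5.1 + (-3)²·5.1 = 71.4

71.40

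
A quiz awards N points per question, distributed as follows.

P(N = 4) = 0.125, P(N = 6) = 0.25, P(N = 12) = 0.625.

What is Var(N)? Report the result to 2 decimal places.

E[N] = (4)(0.125) + (6)(0.25) + (12)(0.625) = 9.5
E[N²] = (4)²(0.125) + (6)²(0.25) + (12)²(0.625) = 101
Var(N) = E[N²] − (E[N])² = 101 − (9.5)² = 10.75

10.75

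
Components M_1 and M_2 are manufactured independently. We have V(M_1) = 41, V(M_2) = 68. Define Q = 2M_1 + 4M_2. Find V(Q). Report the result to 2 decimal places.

By independence, V(Q) = (2)²V(M_1) + (4)²V(M_2)
= (2)²·41 + (4)²·68 = 1252

1252.00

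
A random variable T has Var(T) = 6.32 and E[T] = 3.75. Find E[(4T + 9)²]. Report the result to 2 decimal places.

677.12

E[4T + 9] = 4·3.75 + 9 = 24
Var(4T + 9) = (4)²·6.32 = 101.12
E[(4T + 9)²] = Var((4T + 9)) + (E[(4T + 9)])² = 101.12 + (24)² = 677.12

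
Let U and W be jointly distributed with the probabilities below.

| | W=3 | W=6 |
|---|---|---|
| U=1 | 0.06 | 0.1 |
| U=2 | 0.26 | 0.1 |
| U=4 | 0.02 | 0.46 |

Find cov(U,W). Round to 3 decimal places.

E[U] = 2.8,  E[W] = 4.98
E[UW] = 14.82
cov(U,W) = E[UW] − E[U]E[W] = 14.82 − (2.8)(4.98) = 0.876

0.876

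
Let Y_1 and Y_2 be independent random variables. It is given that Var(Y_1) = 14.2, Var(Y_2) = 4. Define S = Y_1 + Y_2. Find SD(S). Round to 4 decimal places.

By independence, Var(S) = (1)²Var(Y_1) + (1)²Var(Y_2)
= (1)²·14.2 + (1)²·4 = 18.2
SD(S) = √18.2 ≈ 4.2661

4.2661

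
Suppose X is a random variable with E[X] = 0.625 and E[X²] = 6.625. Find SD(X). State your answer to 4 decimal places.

2.4969

Var(X) = 6.625 − (0.625)² = 6.234375
SD(X) = √6.234375 ≈ 2.4969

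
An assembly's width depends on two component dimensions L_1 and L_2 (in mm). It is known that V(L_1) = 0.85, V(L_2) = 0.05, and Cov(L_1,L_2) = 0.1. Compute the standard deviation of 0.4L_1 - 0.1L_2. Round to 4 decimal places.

0.3585

V(0.4L_1 - 0.1L_2) = (0.4)²·V(L_1) + (-0.1)²·V(L_2) + 2·(0.4)·(-0.1)·Cov(L_1,L_2)
= 0.16·0.85 + 0.01·0.05 + -0.08·0.1 = 0.1285
SD(0.4L_1 - 0.1L_2) = √0.1285 ≈ 0.3585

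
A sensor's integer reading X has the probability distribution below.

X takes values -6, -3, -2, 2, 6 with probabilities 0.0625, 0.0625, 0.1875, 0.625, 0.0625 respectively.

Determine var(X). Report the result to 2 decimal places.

7.84

E[X] = (-6)(0.0625) + (-3)(0.0625) + (-2)(0.1875) + (2)(0.625) + (6)(0.0625) = 0.6875
E[X²] = (-6)²(0.0625) + (-3)²(0.0625) + (-2)²(0.1875) + (2)²(0.625) + (6)²(0.0625) = 8.3125
var(X) = E[X²] − (E[X])² = 8.3125 − (0.6875)² = 7.83984375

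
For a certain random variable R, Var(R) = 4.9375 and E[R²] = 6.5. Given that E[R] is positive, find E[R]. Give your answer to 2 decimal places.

1.25

(E[R])² = E[R²] − Var(R) = 6.5 − 4.9375 = 1.5625
E[R] = √1.5625 = 1.25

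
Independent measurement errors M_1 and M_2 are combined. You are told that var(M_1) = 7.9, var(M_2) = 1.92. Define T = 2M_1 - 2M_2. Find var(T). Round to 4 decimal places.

39.2800

By independence, var(T) = (2)²var(M_1) + (-2)²var(M_2)
= (2)²·7.9 + (-2)²·1.92 = 39.28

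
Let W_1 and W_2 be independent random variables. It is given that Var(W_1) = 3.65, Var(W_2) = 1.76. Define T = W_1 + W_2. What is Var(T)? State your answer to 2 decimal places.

By independence, Var(T) = (1)²Var(W_1) + (1)²Var(W_2)
= (1)²·3.65 + (1)²·1.76 = 5.41

5.41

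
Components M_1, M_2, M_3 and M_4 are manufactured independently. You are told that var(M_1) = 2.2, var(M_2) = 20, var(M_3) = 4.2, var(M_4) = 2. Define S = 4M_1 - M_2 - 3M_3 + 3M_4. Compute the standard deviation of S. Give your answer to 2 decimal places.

By independence, var(S) = (4)²var(M_1) + (-1)²var(M_2) + (-3)²var(M_3) + (3)²var(M_4)
= (4)²·2.2 + (-1)²·20 + (-3)²·4.2 + (3)²·2 = 111
sd(S) = √111 ≈ 10.54

10.54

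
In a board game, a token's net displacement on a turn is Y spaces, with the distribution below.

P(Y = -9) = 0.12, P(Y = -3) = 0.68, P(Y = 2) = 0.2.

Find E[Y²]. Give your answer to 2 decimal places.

16.64

E[Y²] = (-9)²(0.12) + (-3)²(0.68) + (2)²(0.2) = 16.64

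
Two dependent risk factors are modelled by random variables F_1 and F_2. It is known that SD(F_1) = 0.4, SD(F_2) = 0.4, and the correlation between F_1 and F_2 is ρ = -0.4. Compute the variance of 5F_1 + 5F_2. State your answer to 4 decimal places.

4.8000

var(F_1) = (0.4)² = 0.16;  var(F_2) = (0.4)² = 0.16
cov(F_1,F_2) = ρ·SD(F_1)·SD(F_2) = -0.4·0.4·0.4 = -0.064
var(5F_1 + 5F_2) = (5)²·var(F_1) + (5)²·var(F_2) + 2·(5)·(5)·cov(F_1,F_2)
= 25·0.16 + 25·0.16 + 50·-0.064 = 4.8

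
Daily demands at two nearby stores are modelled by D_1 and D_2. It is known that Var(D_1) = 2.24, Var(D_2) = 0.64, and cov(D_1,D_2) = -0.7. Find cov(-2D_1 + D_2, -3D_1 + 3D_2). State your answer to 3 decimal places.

21.660

cov(-2D_1 + D_2, -3D_1 + 3D_2) = (-2)(-3)Var(D_1) + (1)(3)Var(D_2) + [(-2)(3) + (1)(-3)]cov(D_1,D_2)
= 6·2.24 + 3·0.64 + -9·-0.7 = 21.66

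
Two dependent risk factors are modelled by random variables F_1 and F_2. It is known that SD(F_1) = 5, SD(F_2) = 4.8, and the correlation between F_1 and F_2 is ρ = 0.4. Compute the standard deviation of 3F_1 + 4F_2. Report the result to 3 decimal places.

28.706

Var(F_1) = (5)² = 25;  Var(F_2) = (4.8)² = 23.04
Cov(F_1,F_2) = ρ·SD(F_1)·SD(F_2) = 0.4·5·4.8 = 9.6
Var(3F_1 + 4F_2) = (3)²·Var(F_1) + (4)²·Var(F_2) + 2·(3)·(4)·Cov(F_1,F_2)
= 9·25 + 16·23.04 + 24·9.6 = 824.04
SD(3F_1 + 4F_2) = √824.04 ≈ 28.706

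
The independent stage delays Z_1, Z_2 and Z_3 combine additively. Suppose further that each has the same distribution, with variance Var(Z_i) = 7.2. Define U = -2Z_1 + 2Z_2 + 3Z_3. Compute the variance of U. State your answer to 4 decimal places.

122.4000

By independence, Var(U) = (-2)²Var(Z_1) + (2)²Var(Z_2) + (3)²Var(Z_3)
= (-2)²·7.2 + (2)²·7.2 + (3)²·7.2 = 122.4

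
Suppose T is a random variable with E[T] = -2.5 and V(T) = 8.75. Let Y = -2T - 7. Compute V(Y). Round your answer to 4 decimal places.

V(-2T - 7) = (-2)²·V(T) = 4·8.75 = 35

35.0000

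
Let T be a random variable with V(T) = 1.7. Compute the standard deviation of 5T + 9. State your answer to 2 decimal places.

V(5T + 9) = (5)²·1.7 = 42.5
SD(5T + 9) = √42.5 ≈ 6.52

6.52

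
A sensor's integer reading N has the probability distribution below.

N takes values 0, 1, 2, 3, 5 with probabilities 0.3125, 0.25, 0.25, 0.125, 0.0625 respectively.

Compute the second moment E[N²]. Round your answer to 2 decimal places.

E[N²] = (0)²(0.3125) + (1)²(0.25) + (2)²(0.25) + (3)²(0.125) + (5)²(0.0625) = 3.9375

3.94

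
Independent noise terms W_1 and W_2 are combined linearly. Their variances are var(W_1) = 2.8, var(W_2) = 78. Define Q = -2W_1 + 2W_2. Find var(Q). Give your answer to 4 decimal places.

By independence, var(Q) = (-2)²var(W_1) + (2)²var(W_2)
= (-2)²·2.8 + (2)²·78 = 323.2

323.2000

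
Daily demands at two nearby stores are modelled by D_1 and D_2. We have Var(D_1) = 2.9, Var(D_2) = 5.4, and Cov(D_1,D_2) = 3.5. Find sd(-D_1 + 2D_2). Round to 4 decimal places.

3.2404

Var(-D_1 + 2D_2) = (-1)²·Var(D_1) + (2)²·Var(D_2) + 2·(-1)·(2)·Cov(D_1,D_2)
= 1·2.9 + 4·5.4 + -4·3.5 = 10.5
sd(-D_1 + 2D_2) = √10.5 ≈ 3.2404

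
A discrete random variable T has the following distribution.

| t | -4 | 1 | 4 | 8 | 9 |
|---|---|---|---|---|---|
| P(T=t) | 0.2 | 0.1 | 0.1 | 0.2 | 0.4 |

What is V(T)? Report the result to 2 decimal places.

26.09

E[T] = (-4)(0.2) + (1)(0.1) + (4)(0.1) + (8)(0.2) + (9)(0.4) = 4.9
E[T²] = (-4)²(0.2) + (1)²(0.1) + (4)²(0.1) + (8)²(0.2) + (9)²(0.4) = 50.1
V(T) = E[T²] − (E[T])² = 50.1 − (4.9)² = 26.09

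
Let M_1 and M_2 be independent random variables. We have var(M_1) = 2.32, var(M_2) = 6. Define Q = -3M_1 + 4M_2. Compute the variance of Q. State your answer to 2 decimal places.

By independence, var(Q) = (-3)²var(M_1) + (4)²var(M_2)
= (-3)²·2.32 + (4)²·6 = 116.88

116.88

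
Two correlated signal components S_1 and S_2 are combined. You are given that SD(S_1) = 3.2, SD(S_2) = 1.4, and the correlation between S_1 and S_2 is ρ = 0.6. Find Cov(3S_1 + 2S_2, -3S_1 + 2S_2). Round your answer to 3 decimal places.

-84.320

var(S_1) = (3.2)² = 10.24;  var(S_2) = (1.4)² = 1.96
Cov(S_1,S_2) = ρ·SD(S_1)·SD(S_2) = 0.6·3.2·1.4 = 2.688
Cov(3S_1 + 2S_2, -3S_1 + 2S_2) = (3)(-3)var(S_1) + (2)(2)var(S_2) + [(3)(2) + (2)(-3)]Cov(S_1,S_2)
= -9·10.24 + 4·1.96 + 0·2.688 = -84.32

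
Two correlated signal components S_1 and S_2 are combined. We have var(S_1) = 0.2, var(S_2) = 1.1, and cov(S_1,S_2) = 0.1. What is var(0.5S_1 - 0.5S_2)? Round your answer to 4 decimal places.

0.2750

var(0.5S_1 - 0.5S_2) = (0.5)²·var(S_1) + (-0.5)²·var(S_2) + 2·(0.5)·(-0.5)·cov(S_1,S_2)
= 0.25·0.2 + 0.25·1.1 + -0.5·0.1 = 0.275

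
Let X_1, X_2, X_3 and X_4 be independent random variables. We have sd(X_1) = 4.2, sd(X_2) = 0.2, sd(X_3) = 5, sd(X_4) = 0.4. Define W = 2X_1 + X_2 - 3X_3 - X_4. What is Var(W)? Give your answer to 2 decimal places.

295.76

Var(X_1) = 17.64, Var(X_2) = 0.04, Var(X_3) = 25, Var(X_4) = 0.16
By independence, Var(W) = (2)²Var(X_1) + (1)²Var(X_2) + (-3)²Var(X_3) + (-1)²Var(X_4)
= (2)²·17.64 + (1)²·0.04 + (-3)²·25 + (-1)²·0.16 = 295.76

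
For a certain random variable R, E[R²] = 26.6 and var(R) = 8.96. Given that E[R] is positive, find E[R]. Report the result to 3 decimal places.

(E[R])² = E[R²] − var(R) = 26.6 − 8.96 = 17.64
E[R] = √17.64 = 4.2

4.200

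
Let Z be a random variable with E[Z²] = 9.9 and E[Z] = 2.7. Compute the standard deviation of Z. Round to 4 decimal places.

V(Z) = 9.9 − (2.7)² = 2.61
SD(Z) = √2.61 ≈ 1.6155

1.6155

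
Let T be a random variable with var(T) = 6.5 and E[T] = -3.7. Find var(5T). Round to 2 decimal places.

var(5T) = (5)²·var(T) = 25·6.5 = 162.5

162.50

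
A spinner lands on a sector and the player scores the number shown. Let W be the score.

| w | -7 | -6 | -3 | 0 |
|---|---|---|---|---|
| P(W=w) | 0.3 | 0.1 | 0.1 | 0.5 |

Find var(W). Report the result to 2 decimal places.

10.20

E[W] = (-7)(0.3) + (-6)(0.1) + (-3)(0.1) + (0)(0.5) = -3
E[W²] = (-7)²(0.3) + (-6)²(0.1) + (-3)²(0.1) + (0)²(0.5) = 19.2
var(W) = E[W²] − (E[W])² = 19.2 − (-3)² = 10.2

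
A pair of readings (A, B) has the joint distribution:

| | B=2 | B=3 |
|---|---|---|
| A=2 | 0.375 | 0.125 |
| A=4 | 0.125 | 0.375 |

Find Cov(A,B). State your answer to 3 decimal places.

0.250

E[A] = 3,  E[B] = 2.5
E[AB] = 7.75
Cov(A,B) = E[AB] − E[A]E[B] = 7.75 − (3)(2.5) = 0.25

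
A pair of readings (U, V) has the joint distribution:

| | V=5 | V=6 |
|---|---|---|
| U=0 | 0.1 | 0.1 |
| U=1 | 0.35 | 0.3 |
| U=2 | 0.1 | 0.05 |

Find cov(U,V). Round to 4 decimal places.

E[U] = 0.95,  E[V] = 5.45
E[UV] = 5.15
cov(U,V) = E[UV] − E[U]E[V] = 5.15 − (0.95)(5.45) = -0.0275

-0.0275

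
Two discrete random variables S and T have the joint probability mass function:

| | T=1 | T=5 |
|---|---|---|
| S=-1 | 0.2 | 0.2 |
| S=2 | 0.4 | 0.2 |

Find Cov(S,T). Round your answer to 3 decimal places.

E[S] = 0.8,  E[T] = 2.6
E[ST] = 1.6
Cov(S,T) = E[ST] − E[S]E[T] = 1.6 − (0.8)(2.6) = -0.48

-0.480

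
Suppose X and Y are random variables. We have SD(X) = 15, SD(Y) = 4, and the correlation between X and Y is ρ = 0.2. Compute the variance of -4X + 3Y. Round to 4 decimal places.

3456.0000

Var(X) = (15)² = 225;  Var(Y) = (4)² = 16
Cov(X,Y) = ρ·SD(X)·SD(Y) = 0.2·15·4 = 12
Var(-4X + 3Y) = (-4)²·Var(X) + (3)²·Var(Y) + 2·(-4)·(3)·Cov(X,Y)
= 16·225 + 9·16 + -24·12 = 3456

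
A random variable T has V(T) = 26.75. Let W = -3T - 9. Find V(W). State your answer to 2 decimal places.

V(-3T - 9) = (-3)²·V(T) = 9·26.75 = 240.75

240.75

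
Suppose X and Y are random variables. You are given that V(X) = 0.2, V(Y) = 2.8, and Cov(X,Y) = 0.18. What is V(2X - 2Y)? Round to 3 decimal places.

V(2X - 2Y) = (2)²·V(X) + (-2)²·V(Y) + 2·(2)·(-2)·Cov(X,Y)
= 4·0.2 + 4·2.8 + -8·0.18 = 10.56

10.560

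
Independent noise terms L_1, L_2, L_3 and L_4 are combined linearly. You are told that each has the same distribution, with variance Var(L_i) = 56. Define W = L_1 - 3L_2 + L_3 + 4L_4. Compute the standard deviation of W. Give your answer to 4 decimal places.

38.8844

By independence, Var(W) = (1)²Var(L_1) + (-3)²Var(L_2) + (1)²Var(L_3) + (4)²Var(L_4)
= (1)²·56 + (-3)²·56 + (1)²·56 + (4)²·56 = 1512
SD(W) = √1512 ≈ 38.8844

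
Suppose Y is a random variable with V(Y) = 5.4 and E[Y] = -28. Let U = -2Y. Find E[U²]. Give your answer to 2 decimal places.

E[-2Y] = -2·-28 = 56
V(-2Y) = (-2)²·5.4 = 21.6
E[U²] = V(U) + (E[U])² = 21.6 + (56)² = 3157.6

3157.60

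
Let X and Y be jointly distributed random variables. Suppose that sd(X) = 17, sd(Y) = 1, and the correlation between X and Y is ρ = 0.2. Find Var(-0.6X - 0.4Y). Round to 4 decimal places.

105.8320

Var(X) = (17)² = 289;  Var(Y) = (1)² = 1
cov(X,Y) = ρ·sd(X)·sd(Y) = 0.2·17·1 = 3.4
Var(-0.6X - 0.4Y) = (-0.6)²·Var(X) + (-0.4)²·Var(Y) + 2·(-0.6)·(-0.4)·cov(X,Y)
= 0.36·289 + 0.16·1 + 0.48·3.4 = 105.832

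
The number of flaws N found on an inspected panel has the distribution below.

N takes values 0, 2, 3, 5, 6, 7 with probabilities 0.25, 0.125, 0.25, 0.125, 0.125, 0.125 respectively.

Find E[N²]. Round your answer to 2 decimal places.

16.50

E[N²] = (0)²(0.25) + (2)²(0.125) + (3)²(0.25) + (5)²(0.125) + (6)²(0.125) + (7)²(0.125) = 16.5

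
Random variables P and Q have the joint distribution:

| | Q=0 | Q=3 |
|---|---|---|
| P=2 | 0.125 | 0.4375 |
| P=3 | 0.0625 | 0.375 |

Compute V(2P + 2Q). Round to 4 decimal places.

6.9375

E[P] = 2.4375,  E[Q] = 2.4375,  E[PQ] = 6
V(P) = 6.1875 − (2.4375)² = 0.24609375;  V(Q) = 7.3125 − (2.4375)² = 1.37109375
Cov(P,Q) = 6 − (2.4375)(2.4375) = 0.05859375
V(2P + 2Q) = (2)²·0.24609375 + (2)²·1.37109375 + 2·(2)·(2)·0.05859375 = 6.9375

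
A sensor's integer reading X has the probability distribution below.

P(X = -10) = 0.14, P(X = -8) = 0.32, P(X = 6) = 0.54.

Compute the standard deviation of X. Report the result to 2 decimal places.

E[X] = (-10)(0.14) + (-8)(0.32) + (6)(0.54) = -0.72
E[X²] = (-10)²(0.14) + (-8)²(0.32) + (6)²(0.54) = 53.92
Var(X) = E[X²] − (E[X])² = 53.92 − (-0.72)² = 53.4016
σ(X) = √53.4016 ≈ 7.31

7.31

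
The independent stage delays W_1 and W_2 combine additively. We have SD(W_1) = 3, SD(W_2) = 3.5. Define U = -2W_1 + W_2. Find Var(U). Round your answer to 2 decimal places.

48.25

Var(W_1) = 9, Var(W_2) = 12.25
By independence, Var(U) = (-2)²Var(W_1) + (1)²Var(W_2)
= (-2)²·9 + (1)²·12.25 = 48.25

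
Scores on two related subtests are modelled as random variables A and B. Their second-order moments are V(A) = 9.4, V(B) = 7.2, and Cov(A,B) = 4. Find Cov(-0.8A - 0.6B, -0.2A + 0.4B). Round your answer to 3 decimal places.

-1.024

Cov(-0.8A - 0.6B, -0.2A + 0.4B) = (-0.8)(-0.2)V(A) + (-0.6)(0.4)V(B) + [(-0.8)(0.4) + (-0.6)(-0.2)]Cov(A,B)
= 0.16·9.4 + -0.24·7.2 + -0.2·4 = -1.024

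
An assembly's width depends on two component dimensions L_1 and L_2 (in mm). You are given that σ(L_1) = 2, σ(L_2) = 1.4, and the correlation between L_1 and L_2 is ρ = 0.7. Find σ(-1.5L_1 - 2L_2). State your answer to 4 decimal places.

V(L_1) = (2)² = 4;  V(L_2) = (1.4)² = 1.96
Cov(L_1,L_2) = ρ·σ(L_1)·σ(L_2) = 0.7·2·1.4 = 1.96
V(-1.5L_1 - 2L_2) = (-1.5)²·V(L_1) + (-2)²·V(L_2) + 2·(-1.5)·(-2)·Cov(L_1,L_2)
= 2.25·4 + 4·1.96 + 6·1.96 = 28.6
σ(-1.5L_1 - 2L_2) = √28.6 ≈ 5.3479

5.3479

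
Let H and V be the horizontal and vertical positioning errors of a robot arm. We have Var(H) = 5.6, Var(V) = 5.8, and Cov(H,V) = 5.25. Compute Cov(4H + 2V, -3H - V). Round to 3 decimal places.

Cov(4H + 2V, -3H - V) = (4)(-3)Var(H) + (2)(-1)Var(V) + [(4)(-1) + (2)(-3)]Cov(H,V)
= -12·5.6 + -2·5.8 + -10·5.25 = -131.3

-131.300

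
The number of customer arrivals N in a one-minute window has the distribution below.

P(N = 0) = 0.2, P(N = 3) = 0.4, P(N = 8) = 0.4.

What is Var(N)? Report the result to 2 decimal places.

9.84

E[N] = (0)(0.2) + (3)(0.4) + (8)(0.4) = 4.4
E[N²] = (0)²(0.2) + (3)²(0.4) + (8)²(0.4) = 29.2
Var(N) = E[N²] − (E[N])² = 29.2 − (4.4)² = 9.84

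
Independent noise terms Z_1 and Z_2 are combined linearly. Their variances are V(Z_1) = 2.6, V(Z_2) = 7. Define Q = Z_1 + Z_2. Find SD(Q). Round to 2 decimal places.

By independence, V(Q) = (1)²V(Z_1) + (1)²V(Z_2)
= (1)²·2.6 + (1)²·7 = 9.6
SD(Q) = √9.6 ≈ 3.10

3.10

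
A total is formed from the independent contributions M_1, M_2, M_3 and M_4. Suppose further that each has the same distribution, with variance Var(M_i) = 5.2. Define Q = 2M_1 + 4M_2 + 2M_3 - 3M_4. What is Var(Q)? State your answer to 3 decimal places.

171.600

By independence, Var(Q) = (2)²Var(M_1) + (4)²Var(M_2) + (2)²Var(M_3) + (-3)²Var(M_4)
= (2)²·5.2 + (4)²·5.2 + (2)²·5.2 + (-3)²·5.2 = 171.6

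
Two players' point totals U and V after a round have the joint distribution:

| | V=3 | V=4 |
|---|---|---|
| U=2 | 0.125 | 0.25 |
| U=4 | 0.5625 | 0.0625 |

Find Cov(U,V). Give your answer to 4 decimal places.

E[U] = 3.25,  E[V] = 3.3125
E[UV] = 10.5
Cov(U,V) = E[UV] − E[U]E[V] = 10.5 − (3.25)(3.3125) = -0.265625

-0.2656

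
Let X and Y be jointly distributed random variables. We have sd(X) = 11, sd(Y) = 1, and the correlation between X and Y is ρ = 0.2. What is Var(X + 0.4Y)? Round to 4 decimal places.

122.9200

Var(X) = (11)² = 121;  Var(Y) = (1)² = 1
Cov(X,Y) = ρ·sd(X)·sd(Y) = 0.2·11·1 = 2.2
Var(X + 0.4Y) = (1)²·Var(X) + (0.4)²·Var(Y) + 2·(1)·(0.4)·Cov(X,Y)
= 1·121 + 0.16·1 + 0.8·2.2 = 122.92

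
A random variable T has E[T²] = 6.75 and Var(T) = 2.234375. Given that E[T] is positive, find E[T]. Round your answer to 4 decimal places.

2.1250

(E[T])² = E[T²] − Var(T) = 6.75 − 2.234375 = 4.515625
E[T] = √4.515625 = 2.125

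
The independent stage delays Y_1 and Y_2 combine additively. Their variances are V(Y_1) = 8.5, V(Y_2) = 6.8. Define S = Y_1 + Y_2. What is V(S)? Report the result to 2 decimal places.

15.30

By independence, V(S) = (1)²V(Y_1) + (1)²V(Y_2)
= (1)²·8.5 + (1)²·6.8 = 15.3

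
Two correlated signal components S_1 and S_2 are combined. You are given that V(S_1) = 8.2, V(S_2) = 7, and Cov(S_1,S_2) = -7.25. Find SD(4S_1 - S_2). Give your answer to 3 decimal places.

14.007

V(4S_1 - S_2) = (4)²·V(S_1) + (-1)²·V(S_2) + 2·(4)·(-1)·Cov(S_1,S_2)
= 16·8.2 + 1·7 + -8·-7.25 = 196.2
SD(4S_1 - S_2) = √196.2 ≈ 14.007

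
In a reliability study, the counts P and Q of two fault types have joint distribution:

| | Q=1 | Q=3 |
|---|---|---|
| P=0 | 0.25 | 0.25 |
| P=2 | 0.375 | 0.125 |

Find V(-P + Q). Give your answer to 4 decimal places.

2.4375

E[P] = 1,  E[Q] = 1.75,  E[PQ] = 1.5
V(P) = 2 − (1)² = 1;  V(Q) = 4 − (1.75)² = 0.9375
Cov(P,Q) = 1.5 − (1)(1.75) = -0.25
V(-P + Q) = (-1)²·1 + (1)²·0.9375 + 2·(-1)·(1)·-0.25 = 2.4375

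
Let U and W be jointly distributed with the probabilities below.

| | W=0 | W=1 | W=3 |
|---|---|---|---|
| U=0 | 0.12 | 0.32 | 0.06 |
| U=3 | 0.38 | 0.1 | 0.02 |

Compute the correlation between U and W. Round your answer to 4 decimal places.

E[U] = 1.5,  E[W] = 0.66
E[UW] = 0.48
cov(U,W) = E[UW] − E[U]E[W] = 0.48 − (1.5)(0.66) = -0.51
Var(U) = 2.25,  Var(W) = 0.7044
ρ = -0.51 / √(2.25·0.7044) ≈ -0.4051

-0.4051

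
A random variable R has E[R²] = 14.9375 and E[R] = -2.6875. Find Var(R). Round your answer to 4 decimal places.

Var(R) = 14.9375 − (-2.6875)² = 7.71484375

7.7148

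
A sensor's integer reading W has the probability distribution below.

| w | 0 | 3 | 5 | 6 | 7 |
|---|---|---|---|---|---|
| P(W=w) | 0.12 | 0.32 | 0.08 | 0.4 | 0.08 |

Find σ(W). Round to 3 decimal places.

2.130

E[W] = (0)(0.12) + (3)(0.32) + (5)(0.08) + (6)(0.4) + (7)(0.08) = 4.32
E[W²] = (0)²(0.12) + (3)²(0.32) + (5)²(0.08) + (6)²(0.4) + (7)²(0.08) = 23.2
Var(W) = E[W²] − (E[W])² = 23.2 − (4.32)² = 4.5376
σ(W) = √4.5376 ≈ 2.130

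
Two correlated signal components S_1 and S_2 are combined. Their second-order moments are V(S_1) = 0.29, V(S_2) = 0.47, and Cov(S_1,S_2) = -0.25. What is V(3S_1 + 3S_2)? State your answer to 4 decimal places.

2.3400

V(3S_1 + 3S_2) = (3)²·V(S_1) + (3)²·V(S_2) + 2·(3)·(3)·Cov(S_1,S_2)
= 9·0.29 + 9·0.47 + 18·-0.25 = 2.34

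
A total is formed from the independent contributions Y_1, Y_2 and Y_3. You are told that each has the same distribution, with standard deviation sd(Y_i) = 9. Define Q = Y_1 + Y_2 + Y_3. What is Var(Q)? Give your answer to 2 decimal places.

243.00

Var(Y_i) = (9)² = 81
By independence, Var(Q) = (1)²Var(Y_1) + (1)²Var(Y_2) + (1)²Var(Y_3)
= (1)²·81 + (1)²·81 + (1)²·81 = 243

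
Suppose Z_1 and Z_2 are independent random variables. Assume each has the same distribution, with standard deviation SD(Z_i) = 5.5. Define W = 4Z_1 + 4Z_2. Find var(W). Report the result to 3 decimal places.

var(Z_i) = (5.5)² = 30.25
By independence, var(W) = (4)²var(Z_1) + (4)²var(Z_2)
= (4)²·30.25 + (4)²·30.25 = 968

968.000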